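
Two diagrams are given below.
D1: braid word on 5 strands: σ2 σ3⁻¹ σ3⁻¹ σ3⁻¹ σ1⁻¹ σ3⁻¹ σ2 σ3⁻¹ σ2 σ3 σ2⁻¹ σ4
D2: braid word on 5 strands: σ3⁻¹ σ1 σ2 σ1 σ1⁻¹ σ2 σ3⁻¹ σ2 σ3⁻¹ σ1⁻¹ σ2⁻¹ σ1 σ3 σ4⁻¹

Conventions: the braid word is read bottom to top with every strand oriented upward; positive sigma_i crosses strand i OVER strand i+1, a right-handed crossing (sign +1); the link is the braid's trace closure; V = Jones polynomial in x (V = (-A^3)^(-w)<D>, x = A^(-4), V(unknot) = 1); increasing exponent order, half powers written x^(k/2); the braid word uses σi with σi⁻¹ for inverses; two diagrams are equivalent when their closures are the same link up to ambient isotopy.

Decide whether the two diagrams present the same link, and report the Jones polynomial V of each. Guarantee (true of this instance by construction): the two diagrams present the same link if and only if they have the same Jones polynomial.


equivalent: no
D1 (bracket A^-10 - A^-6 + 2A^-2 - 2A^2 + 2A^6 - 2A^10 + A^14; 12 crossings at w = -2): V = x^-5 - 2x^-4 + 2x^-3 - 2x^-2 + 2x^-1 - 1 + x
V(D2) = x^-1 - 1 + 2x - 2x^2 + 2x^3 - 2x^4 + x^5  [14 crossings, <D> = A^-20 - 2A^-16 + 2A^-12 - 2A^-8 + 2A^-4 - 1 + A^4, w = 0]
observation: comparing 2 Jones polynomials yields 2 groups


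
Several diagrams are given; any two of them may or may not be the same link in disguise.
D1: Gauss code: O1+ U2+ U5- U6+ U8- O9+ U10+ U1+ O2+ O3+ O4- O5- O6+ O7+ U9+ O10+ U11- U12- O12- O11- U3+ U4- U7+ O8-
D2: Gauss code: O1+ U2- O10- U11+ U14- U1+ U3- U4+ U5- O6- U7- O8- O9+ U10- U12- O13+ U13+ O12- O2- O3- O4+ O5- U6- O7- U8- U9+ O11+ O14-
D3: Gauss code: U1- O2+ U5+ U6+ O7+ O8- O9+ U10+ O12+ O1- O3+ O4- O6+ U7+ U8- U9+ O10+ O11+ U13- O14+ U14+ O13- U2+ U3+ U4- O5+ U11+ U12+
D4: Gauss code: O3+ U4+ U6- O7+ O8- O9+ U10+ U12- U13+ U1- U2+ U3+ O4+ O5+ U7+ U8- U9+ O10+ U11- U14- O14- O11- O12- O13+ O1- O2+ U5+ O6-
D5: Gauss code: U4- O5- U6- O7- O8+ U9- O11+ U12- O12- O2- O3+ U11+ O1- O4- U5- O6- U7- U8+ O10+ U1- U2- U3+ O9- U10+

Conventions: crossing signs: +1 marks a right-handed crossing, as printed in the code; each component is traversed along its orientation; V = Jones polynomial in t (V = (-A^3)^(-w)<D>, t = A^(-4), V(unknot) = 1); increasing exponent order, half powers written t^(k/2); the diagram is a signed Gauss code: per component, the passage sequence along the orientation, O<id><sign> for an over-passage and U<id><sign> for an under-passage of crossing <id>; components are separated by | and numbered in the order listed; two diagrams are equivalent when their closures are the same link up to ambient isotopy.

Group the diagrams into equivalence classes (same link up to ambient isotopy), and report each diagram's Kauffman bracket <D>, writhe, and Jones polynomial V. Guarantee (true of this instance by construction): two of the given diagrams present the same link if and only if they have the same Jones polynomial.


equivalence classes: {D1, D4} | {D2, D5} | {D3}
D1 (bracket -A^-18 + A^-14 - A^-10 + 2A^-6 - A^-2 + A^2; 12 crossings at w = +2): V = t - t^2 + 2t^3 - t^4 + t^5 - t^6
V(D2) = -t^-6 + t^-5 - t^-4 + 2t^-3 - t^-2 + t^-1  [14 crossings, <D> = A^-8 - A^-4 + 2 - A^4 + A^8 - A^12, w = -4]
V(D3) = t^2 + 2t^4 - 2t^5 + t^6 - 2t^7 + t^8  (w +6, c 14, <D> = A^-14 - 2A^-10 + A^-6 - 2A^-2 + 2A^2 + A^10)
V(D4) = t - t^2 + 2t^3 - t^4 + t^5 - t^6  (w +2, c 14, <D> = -A^-18 + A^-14 - A^-10 + 2A^-6 - A^-2 + A^2)
V(D5) = -t^-6 + t^-5 - t^-4 + 2t^-3 - t^-2 + t^-1  [12 crossings, <D> = A^-8 - A^-4 + 2 - A^4 + A^8 - A^12, w = -4]
observation: V(t) takes 3 values over 5 diagrams, fixing the grouping


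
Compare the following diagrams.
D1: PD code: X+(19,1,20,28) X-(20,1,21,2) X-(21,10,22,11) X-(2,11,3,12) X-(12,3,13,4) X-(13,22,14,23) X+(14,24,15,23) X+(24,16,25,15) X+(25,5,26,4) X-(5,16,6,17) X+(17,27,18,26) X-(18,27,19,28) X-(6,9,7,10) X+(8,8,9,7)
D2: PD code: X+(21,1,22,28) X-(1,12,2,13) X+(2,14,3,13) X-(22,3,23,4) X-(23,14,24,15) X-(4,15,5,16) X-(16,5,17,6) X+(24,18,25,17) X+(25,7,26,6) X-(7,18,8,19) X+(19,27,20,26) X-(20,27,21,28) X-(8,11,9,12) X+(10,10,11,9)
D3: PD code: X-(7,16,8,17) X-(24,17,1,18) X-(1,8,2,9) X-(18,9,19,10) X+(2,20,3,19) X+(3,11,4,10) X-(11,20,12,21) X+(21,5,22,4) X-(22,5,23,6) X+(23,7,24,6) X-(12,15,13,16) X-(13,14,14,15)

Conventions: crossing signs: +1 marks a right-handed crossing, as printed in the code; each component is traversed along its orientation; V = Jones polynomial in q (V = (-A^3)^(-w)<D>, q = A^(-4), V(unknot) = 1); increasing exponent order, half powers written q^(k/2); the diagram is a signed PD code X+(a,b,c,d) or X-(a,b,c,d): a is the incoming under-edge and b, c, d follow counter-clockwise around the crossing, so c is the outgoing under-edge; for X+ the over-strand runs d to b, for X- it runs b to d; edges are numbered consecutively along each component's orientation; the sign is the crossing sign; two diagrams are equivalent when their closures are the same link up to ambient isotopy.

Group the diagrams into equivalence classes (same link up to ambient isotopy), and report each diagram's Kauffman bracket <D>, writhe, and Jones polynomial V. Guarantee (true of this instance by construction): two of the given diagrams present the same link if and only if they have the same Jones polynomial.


grouping into links: {D1, D2, D3}
V(D1) = -q^-4 + q^-3 + q^-1  (w -2, c 14, <D> = A^-2 + A^6 - A^10)
V(D2) = -q^-4 + q^-3 + q^-1  [14 crossings, <D> = A^-2 + A^6 - A^10, w = -2]
V(D3) = -q^-4 + q^-3 + q^-1  [12 crossings, <D> = A^-8 + 1 - A^4, w = -4]
why: all 3 diagrams share one V(q), hence one class


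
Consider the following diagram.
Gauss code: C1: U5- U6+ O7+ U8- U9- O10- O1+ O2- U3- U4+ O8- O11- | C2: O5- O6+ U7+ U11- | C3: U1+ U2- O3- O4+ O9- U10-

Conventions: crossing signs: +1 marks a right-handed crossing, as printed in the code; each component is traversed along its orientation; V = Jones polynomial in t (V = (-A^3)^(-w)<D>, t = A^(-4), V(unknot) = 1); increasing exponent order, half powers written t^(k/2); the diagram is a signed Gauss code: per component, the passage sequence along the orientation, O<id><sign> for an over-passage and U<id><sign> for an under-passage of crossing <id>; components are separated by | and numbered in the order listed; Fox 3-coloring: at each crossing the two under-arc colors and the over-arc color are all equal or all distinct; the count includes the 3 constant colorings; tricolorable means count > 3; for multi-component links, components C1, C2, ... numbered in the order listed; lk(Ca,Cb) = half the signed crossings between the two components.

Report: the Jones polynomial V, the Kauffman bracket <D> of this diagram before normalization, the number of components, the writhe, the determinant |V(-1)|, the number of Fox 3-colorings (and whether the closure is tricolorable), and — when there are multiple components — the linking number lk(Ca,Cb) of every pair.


V(t) = t^-3 + t^-2 + t^-1 + 1
bracket: -A^-9 - A^-5 - A^-1 - A^3, w = -3
3 components, writhe -3, over 11 crossings
lk(C1,C2) = 0
linking number lk(C1,C3) = -1
lk(C2,C3): 0
det 0, colorings 9 of 3^11 — tricolorable
observation: det 0 = |V(-1)|; divisible by 3, so tricolorable


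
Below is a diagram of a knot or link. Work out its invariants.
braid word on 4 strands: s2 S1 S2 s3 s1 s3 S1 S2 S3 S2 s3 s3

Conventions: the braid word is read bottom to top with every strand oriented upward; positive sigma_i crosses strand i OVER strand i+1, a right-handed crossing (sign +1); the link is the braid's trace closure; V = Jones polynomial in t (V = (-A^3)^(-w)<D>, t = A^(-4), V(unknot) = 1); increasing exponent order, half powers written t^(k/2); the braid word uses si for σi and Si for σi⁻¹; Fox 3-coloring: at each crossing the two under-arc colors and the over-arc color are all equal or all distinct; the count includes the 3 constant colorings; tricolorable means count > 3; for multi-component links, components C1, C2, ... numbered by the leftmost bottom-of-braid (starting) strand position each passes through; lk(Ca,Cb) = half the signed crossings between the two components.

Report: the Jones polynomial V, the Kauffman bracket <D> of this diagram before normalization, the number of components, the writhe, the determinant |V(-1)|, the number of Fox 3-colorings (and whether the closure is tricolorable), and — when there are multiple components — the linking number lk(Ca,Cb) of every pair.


V = -t^(1/2) - t^(5/2)
<D> = -A^-10 - A^-2 (w = 0)
2 components over 12 crossings, w = 0
lk(C1,C2): +1
3 Fox colorings among 3^12, |V(-1)| = 2: not tricolorable
why: the span of V is 2, within the link bound 12 + 2 - 1


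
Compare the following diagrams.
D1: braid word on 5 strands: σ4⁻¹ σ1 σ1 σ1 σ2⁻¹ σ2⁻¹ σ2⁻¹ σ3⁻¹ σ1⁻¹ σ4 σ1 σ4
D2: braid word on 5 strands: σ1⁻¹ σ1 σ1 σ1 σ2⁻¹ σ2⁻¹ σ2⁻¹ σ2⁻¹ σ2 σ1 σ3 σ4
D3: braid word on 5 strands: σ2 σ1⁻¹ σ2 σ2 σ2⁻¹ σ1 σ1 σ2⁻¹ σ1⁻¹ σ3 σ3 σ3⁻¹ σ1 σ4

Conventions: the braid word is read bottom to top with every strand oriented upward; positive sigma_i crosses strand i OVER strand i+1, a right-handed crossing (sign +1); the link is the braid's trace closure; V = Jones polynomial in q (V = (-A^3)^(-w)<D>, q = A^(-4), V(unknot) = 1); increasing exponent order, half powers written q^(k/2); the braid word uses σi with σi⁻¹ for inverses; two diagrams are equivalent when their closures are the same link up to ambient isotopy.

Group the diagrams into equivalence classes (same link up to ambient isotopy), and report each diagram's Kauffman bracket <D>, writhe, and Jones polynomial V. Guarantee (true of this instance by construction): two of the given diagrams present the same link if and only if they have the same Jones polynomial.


equivalence classes: {D1, D2} | {D3}
D1 (bracket -A^-12 + A^-8 - A^-4 + 3 - A^4 + A^8 - A^12; 12 crossings at w = 0): V = -q^-3 + q^-2 - q^-1 + 3 - q + q^2 - q^3
V(D2) = -q^-3 + q^-2 - q^-1 + 3 - q + q^2 - q^3  [12 crossings, <D> = -A^-6 + A^-2 - A^2 + 3A^6 - A^10 + A^14 - A^18, w = +2]
D3 (bracket A^12; 14 crossings at w = +4): V = 1
key observation: comparing 3 Jones polynomials yields 2 groups


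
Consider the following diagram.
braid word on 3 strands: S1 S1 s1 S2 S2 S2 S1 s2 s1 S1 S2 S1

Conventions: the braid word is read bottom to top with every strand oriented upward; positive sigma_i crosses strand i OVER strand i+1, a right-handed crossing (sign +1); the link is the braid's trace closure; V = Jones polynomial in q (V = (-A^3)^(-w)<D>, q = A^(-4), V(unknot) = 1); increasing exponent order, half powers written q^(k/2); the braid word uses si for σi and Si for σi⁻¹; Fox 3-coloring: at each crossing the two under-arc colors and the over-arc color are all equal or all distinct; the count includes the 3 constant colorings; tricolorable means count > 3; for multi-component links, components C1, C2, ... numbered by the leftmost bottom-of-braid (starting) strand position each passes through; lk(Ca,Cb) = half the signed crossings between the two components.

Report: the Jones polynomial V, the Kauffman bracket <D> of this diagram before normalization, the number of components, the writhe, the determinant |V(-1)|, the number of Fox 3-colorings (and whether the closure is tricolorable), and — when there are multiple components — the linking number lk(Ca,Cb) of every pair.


V(q) = q^-8 - 2q^-7 + q^-6 - 2q^-5 + 2q^-4 + q^-2
bracket: A^-10 + 2A^-2 - 2A^2 + A^6 - 2A^10 + A^14, w = -6
1 component, writhe -6, over 12 crossings
det 9, colorings 27 of 3^12 — tricolorable
observation: w = -6 shifts under R1 moves; the (-A^3)^(6) factor cancels that in V


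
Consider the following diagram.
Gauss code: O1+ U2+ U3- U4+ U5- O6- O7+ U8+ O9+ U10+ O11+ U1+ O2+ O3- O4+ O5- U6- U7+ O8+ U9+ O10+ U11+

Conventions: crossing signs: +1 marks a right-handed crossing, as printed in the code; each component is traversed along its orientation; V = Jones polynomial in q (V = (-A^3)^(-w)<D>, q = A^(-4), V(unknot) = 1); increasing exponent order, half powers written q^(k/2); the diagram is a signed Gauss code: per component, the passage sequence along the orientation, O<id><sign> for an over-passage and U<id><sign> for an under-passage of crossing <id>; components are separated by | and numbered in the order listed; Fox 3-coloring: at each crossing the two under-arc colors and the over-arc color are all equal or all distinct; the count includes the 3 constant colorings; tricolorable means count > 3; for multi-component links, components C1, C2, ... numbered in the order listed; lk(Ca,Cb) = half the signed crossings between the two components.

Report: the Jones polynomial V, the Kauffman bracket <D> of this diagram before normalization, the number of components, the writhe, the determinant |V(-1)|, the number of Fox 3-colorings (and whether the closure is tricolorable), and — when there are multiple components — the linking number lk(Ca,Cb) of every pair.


V = q^2 + q^4 - q^5 + q^6 - q^7
<D> = A^-13 - A^-9 + A^-5 - A^-1 - A^7 (w = +5)
1 component over 11 crossings, w = +5
3 Fox colorings among 3^11, |V(-1)| = 5: not tricolorable
why: det 5 = |V(-1)|; not divisible by 3, so not tricolorable


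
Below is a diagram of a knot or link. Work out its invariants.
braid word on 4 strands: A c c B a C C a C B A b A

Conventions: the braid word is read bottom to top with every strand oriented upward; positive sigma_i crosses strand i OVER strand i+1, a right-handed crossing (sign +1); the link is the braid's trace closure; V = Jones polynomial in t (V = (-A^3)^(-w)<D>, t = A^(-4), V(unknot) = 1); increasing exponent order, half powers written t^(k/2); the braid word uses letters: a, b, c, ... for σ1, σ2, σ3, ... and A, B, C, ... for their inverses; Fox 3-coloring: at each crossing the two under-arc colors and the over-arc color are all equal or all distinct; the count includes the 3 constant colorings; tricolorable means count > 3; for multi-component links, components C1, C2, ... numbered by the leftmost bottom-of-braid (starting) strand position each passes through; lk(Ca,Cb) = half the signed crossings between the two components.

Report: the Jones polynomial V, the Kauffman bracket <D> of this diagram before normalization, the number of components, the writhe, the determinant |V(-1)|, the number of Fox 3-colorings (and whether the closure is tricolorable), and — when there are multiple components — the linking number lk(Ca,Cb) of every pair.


V = t^-8 - 2t^-7 + 2t^-6 - 3t^-5 + 2t^-4 - t^-3 + t^-2 + t^-1 + t - t^2
<D> = A^-17 - A^-13 - A^-5 - A^-1 + A^3 - 2A^7 + 3A^11 - 2A^15 + 2A^19 - A^23 (w = -3)
1 component over 13 crossings, w = -3
9 Fox colorings among 3^13, |V(-1)| = 9: tricolorable
why: V spans 10 powers of t: at least 10 crossings in any diagram


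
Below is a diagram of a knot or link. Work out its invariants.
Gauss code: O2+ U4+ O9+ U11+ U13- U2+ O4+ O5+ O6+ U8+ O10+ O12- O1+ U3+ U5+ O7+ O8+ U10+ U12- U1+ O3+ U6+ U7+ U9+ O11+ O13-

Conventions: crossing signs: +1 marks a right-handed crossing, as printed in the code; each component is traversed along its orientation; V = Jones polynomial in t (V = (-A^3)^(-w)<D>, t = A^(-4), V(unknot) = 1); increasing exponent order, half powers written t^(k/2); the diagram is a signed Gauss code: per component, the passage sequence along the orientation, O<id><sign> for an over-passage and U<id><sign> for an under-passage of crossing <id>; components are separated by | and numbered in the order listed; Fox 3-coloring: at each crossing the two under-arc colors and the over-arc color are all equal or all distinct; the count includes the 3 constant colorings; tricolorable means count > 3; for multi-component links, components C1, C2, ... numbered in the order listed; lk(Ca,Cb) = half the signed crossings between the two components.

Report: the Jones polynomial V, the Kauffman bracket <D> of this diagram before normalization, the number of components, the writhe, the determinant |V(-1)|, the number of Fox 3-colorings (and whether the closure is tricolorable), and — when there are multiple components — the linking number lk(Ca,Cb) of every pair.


V = t^3 + 2t^5 - 2t^6 + 2t^7 - 3t^8 + 2t^9 - 2t^10 + t^11
<D> = -A^-17 + 2A^-13 - 2A^-9 + 3A^-5 - 2A^-1 + 2A^3 - 2A^7 - A^15 (w = +9)
1 component over 13 crossings, w = +9
9 Fox colorings among 3^13, |V(-1)| = 15: tricolorable
why: w = +9 (over 13 crossings) is diagram-only; (-A^3)^(-9) removes it from V


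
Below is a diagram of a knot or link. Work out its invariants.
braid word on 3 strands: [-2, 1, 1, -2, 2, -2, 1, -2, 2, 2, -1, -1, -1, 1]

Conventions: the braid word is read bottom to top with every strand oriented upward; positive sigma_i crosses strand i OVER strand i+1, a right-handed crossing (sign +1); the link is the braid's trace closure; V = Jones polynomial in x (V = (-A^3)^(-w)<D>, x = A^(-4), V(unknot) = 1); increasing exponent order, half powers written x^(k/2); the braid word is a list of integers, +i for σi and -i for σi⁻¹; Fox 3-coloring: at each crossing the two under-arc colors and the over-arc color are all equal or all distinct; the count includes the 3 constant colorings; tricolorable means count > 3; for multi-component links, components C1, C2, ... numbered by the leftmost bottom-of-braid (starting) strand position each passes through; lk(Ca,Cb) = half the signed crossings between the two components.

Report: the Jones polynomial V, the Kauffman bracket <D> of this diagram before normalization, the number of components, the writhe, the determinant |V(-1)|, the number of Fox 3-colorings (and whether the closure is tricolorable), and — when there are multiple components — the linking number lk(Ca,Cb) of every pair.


V(x) = -x^-3 + x^-2 - x^-1 + 3 - x + x^2 - x^3
bracket: -A^-12 + A^-8 - A^-4 + 3 - A^4 + A^8 - A^12, w = 0
1 component, writhe 0, over 14 crossings
det 9, colorings 27 of 3^14 — tricolorable
observation: w = 0 (over 14 crossings) is diagram-only; (-A^3)^(0) removes it from V


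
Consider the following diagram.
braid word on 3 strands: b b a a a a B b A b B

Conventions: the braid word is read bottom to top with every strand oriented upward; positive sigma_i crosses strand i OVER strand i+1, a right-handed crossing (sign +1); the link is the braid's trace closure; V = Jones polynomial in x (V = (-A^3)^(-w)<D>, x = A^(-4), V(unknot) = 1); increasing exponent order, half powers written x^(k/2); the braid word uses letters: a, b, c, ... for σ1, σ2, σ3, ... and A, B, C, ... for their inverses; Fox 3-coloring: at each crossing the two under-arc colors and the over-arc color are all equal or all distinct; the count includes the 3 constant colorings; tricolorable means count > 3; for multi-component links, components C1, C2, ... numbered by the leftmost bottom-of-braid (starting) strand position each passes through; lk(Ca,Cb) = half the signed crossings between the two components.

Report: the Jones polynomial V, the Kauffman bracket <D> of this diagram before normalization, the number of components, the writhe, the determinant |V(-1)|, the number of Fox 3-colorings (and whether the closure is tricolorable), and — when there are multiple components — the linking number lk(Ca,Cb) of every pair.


V(x) = -x^(3/2) - 2x^(7/2) + x^(9/2) - x^(11/2) + x^(13/2)
bracket: -A^-11 + A^-7 - A^-3 + 2A + A^9, w = +5
2 components, writhe +5, over 11 crossings
lk(C1,C2) = +1
det 6, colorings 9 of 3^11 — tricolorable
observation: free reduction leaves σ2 σ2 σ1 σ1 σ1 of the original 11 letters


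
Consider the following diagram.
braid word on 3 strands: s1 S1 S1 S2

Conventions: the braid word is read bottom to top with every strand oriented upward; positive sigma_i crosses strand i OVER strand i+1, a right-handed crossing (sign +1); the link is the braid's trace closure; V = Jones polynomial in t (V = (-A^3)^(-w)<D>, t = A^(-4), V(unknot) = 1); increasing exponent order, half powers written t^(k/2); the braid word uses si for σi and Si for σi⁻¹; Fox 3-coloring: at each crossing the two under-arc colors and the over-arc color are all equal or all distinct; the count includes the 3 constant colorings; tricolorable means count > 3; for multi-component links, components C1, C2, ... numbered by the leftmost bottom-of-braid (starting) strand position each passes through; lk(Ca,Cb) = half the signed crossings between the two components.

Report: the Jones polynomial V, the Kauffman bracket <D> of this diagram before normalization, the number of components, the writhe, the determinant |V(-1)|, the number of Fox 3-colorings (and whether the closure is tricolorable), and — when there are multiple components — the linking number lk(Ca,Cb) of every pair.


V = 1
<D> = A^-6 (w = -2)
1 component over 4 crossings, w = -2
3 Fox colorings among 3^4, |V(-1)| = 1: not tricolorable
why: det 1 = |V(-1)|; not divisible by 3, so not tricolorable


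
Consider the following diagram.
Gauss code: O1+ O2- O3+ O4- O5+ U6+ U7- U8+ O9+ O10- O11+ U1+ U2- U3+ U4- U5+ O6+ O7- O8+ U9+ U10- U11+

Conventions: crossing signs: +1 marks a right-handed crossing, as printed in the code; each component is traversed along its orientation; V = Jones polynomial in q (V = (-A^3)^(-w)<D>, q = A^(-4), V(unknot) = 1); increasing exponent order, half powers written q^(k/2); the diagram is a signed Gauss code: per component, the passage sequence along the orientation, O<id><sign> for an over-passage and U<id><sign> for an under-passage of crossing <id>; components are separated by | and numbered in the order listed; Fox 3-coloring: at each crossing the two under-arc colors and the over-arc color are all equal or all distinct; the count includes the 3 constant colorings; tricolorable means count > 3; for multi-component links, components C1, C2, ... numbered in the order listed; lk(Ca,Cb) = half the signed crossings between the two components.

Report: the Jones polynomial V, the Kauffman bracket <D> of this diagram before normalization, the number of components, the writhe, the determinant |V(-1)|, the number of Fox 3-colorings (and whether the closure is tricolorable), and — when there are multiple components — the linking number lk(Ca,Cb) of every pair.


V(q) = q + q^3 - q^4
bracket: A^-7 - A^-3 - A^5, w = +3
1 component, writhe +3, over 11 crossings
det 3, colorings 9 of 3^11 — tricolorable
observation: w = +3 (over 11 crossings) is diagram-only; (-A^3)^(-3) removes it from V


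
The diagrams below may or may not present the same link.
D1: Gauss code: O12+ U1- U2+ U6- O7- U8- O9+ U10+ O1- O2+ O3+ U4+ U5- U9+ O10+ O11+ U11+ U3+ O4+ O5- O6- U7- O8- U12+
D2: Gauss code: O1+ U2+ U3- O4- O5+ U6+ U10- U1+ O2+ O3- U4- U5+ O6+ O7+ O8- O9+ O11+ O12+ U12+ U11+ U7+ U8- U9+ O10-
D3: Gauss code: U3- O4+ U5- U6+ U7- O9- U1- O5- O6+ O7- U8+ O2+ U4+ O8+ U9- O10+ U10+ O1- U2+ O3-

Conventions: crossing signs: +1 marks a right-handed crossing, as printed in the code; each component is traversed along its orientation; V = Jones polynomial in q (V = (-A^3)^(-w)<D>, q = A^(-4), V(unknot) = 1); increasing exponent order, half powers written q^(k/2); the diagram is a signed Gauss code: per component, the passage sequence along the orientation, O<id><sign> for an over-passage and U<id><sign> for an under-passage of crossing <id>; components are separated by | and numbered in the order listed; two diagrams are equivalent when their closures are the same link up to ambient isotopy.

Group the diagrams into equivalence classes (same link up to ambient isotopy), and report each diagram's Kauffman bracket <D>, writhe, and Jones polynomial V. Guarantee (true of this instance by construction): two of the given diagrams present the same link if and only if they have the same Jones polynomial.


classes: {D1} | {D2} | {D3}
V(D1) = -q^-3 + q^-2 - q^-1 + 3 - q + q^2 - q^3  [12 crossings, <D> = -A^-6 + A^-2 - A^2 + 3A^6 - A^10 + A^14 - A^18, w = +2]
V(D2) = 1  (w +4, c 12, <D> = A^12)
D3 (bracket -A^-12 + 2A^-8 - 2A^-4 + 3 - 2A^4 + 2A^8 - A^12; 10 crossings at w = 0): V = -q^-3 + 2q^-2 - 2q^-1 + 3 - 2q + 2q^2 - q^3
note: comparing 3 Jones polynomials yields 3 groups


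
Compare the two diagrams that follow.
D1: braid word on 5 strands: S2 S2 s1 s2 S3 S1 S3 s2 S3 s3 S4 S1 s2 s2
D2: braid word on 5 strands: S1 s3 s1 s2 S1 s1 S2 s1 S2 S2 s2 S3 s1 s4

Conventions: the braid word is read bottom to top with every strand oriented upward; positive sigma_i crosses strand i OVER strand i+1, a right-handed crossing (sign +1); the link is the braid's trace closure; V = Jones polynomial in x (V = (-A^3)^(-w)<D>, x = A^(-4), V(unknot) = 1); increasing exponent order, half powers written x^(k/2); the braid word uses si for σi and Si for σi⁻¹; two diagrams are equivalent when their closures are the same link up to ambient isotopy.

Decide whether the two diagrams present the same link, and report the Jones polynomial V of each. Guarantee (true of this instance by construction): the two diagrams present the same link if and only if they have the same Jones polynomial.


equivalent: no
D1 (bracket A^-14 + 2A^-6 + A^2; 14 crossings at w = -2): V = x^-2 + 2 + x^2
V(D2) = 1 + x + x^2 + x^3  (w +2, c 14, <D> = A^-6 + A^-2 + A^2 + A^6)
key observation: 2 values of V(x) split the 2 diagrams


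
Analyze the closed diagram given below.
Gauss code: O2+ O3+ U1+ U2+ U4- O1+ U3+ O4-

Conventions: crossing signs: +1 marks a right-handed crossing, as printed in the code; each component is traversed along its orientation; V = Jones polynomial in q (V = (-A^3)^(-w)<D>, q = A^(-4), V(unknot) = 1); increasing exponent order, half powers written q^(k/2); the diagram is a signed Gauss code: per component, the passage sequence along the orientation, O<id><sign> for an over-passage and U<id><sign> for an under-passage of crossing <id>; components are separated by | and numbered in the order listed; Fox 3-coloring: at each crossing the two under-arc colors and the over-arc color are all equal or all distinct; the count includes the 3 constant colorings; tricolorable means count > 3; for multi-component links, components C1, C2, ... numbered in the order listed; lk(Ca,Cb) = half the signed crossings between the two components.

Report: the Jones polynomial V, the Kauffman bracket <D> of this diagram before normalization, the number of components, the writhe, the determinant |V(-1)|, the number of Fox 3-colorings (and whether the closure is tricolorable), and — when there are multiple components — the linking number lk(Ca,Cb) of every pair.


Jones polynomial: V(q) = 1
<D> = A^6; writhe +2
components 1, writhe +2 (4 crossings)
3-colorings: 3 of 3^4, det 1 — not tricolorable
note: w = +2 shifts under R1 moves; the (-A^3)^(-2) factor cancels that in V


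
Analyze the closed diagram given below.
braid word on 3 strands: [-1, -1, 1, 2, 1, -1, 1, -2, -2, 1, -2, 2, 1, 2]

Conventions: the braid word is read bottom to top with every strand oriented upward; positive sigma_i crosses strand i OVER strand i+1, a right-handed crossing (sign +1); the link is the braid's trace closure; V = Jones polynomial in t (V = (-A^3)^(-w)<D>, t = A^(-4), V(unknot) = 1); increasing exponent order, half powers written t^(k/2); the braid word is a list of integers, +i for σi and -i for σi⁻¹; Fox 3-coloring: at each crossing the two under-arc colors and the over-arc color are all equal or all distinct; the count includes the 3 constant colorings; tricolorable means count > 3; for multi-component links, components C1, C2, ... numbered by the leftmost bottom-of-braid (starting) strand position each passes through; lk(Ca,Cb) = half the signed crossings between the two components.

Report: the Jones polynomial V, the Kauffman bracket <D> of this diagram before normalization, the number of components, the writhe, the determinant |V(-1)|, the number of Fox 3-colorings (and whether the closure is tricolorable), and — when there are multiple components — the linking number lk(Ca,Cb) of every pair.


V(t) = -t^-1 + 2 - t + 2t^2 - t^3 + t^4 - t^5
bracket: -A^-14 + A^-10 - A^-6 + 2A^-2 - A^2 + 2A^6 - A^10, w = +2
1 component, writhe +2, over 14 crossings
det 9, colorings 9 of 3^14 — tricolorable
observation: V spans 6 powers of t: at least 6 crossings in any diagram


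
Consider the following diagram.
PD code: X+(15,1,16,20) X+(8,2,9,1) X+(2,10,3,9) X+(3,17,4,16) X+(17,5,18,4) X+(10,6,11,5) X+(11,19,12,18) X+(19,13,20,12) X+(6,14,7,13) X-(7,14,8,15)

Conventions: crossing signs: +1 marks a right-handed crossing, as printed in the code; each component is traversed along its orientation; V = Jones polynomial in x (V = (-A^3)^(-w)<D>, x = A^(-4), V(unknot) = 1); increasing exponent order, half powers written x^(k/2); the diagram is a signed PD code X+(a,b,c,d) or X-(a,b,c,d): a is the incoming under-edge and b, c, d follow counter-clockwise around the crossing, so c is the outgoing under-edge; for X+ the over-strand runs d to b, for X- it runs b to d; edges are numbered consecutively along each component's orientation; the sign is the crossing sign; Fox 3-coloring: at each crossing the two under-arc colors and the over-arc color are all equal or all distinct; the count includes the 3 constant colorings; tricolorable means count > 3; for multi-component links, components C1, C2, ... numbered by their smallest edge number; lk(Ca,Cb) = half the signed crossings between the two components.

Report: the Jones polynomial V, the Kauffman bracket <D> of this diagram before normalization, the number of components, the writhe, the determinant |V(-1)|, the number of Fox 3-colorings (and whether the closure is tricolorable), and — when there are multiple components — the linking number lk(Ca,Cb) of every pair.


V = x^3 + x^5 - x^8
<D> = -A^-8 + A^4 + A^12 (w = +8)
1 component over 10 crossings, w = +8
9 Fox colorings among 3^10, |V(-1)| = 3: tricolorable
why: |V(-1)| = 3: so tricolorable, since 3 divides 3


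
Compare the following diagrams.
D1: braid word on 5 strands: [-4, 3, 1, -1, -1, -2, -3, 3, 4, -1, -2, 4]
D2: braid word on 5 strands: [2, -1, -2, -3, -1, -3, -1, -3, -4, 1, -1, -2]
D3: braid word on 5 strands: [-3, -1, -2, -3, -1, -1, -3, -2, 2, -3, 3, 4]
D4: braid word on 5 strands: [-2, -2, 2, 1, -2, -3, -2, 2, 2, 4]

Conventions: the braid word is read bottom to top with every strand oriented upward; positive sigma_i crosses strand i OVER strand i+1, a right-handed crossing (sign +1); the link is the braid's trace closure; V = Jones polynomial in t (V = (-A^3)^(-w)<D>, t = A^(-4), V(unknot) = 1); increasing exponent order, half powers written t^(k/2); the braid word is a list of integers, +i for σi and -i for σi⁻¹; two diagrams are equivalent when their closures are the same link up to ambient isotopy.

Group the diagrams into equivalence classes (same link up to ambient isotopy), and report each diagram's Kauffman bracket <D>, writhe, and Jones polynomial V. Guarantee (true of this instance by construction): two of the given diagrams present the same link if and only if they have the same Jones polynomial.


equivalence classes: {D1} | {D2, D3} | {D4}
D1 (bracket A^-2 + A^6 - A^10; 12 crossings at w = -2): V = -t^-4 + t^-3 + t^-1
V(D2) = t^-8 - 2t^-7 + t^-6 - 2t^-5 + 2t^-4 + t^-2  [12 crossings, <D> = A^-16 + 2A^-8 - 2A^-4 + 1 - 2A^4 + A^8, w = -8]
D3 (bracket A^-10 + 2A^-2 - 2A^2 + A^6 - 2A^10 + A^14; 12 crossings at w = -6): V = t^-8 - 2t^-7 + t^-6 - 2t^-5 + 2t^-4 + t^-2
D4 (bracket 1; 10 crossings at w = 0): V = 1
observation: 3 classes among 4 diagrams; unequal V(t) rules out equality


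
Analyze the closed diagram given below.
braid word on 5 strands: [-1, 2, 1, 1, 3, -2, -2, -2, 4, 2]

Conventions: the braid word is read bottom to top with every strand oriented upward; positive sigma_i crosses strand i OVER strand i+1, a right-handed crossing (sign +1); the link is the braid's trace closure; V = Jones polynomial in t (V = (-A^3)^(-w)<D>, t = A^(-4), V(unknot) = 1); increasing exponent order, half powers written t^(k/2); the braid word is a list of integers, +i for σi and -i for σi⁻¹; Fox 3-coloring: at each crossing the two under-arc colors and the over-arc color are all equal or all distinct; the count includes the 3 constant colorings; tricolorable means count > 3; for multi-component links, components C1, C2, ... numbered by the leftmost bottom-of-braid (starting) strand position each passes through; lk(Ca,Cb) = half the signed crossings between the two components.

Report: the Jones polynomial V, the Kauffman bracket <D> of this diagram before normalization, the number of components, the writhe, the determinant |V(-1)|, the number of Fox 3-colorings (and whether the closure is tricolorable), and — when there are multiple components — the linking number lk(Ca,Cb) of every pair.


Jones polynomial: V(t) = t^-2 - t^-1 + 1 - t + t^2
<D> = A^-2 - A^2 + A^6 - A^10 + A^14; writhe +2
components 1, writhe +2 (10 crossings)
3-colorings: 3 of 3^10, det 5 — not tricolorable
note: w = +2 shifts under R1 moves; the (-A^3)^(-2) factor cancels that in V


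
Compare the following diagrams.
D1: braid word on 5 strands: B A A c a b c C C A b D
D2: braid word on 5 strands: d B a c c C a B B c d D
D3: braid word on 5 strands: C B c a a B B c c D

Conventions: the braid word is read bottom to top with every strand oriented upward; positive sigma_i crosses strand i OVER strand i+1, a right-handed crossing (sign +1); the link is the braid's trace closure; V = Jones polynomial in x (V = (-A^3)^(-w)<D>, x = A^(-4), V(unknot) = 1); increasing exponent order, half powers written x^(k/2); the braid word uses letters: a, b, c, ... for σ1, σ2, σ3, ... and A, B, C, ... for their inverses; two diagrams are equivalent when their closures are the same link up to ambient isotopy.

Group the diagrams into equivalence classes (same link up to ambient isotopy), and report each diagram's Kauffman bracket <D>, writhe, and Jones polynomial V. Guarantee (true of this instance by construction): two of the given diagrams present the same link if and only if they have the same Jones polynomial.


grouping into links: {D1} | {D2, D3}
V(D1) = x^-3 + x^-2 + x^-1 + 1  (w -2, c 12, <D> = A^-6 + A^-2 + A^2 + A^6)
V(D2) = -x^-3 + 2x^-2 - 2x^-1 + 4 - 2x + 3x^2 - x^3 + x^4  (w +2, c 12, <D> = A^-10 - A^-6 + 3A^-2 - 2A^2 + 4A^6 - 2A^10 + 2A^14 - A^18)
V(D3) = -x^-3 + 2x^-2 - 2x^-1 + 4 - 2x + 3x^2 - x^3 + x^4  [10 crossings, <D> = A^-16 - A^-12 + 3A^-8 - 2A^-4 + 4 - 2A^4 + 2A^8 - A^12, w = 0]
why: V(x) takes 2 values over 3 diagrams, fixing the grouping


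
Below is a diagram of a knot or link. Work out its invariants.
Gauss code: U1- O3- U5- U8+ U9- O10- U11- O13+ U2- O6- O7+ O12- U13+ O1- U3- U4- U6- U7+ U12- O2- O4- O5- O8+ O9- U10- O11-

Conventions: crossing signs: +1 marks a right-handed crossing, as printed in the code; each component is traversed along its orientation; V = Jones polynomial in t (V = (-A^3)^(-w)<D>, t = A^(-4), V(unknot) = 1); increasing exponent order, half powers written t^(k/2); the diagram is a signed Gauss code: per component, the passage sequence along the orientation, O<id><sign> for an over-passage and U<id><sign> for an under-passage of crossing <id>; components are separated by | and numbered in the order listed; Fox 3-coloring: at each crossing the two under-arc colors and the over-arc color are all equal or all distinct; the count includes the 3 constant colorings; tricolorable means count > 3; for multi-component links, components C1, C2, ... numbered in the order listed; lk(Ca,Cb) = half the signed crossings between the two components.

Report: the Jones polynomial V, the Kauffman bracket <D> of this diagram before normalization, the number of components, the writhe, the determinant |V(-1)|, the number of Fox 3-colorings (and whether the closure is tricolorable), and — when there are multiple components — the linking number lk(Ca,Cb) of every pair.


Jones polynomial: V(t) = -t^-9 + 2t^-8 - 3t^-7 + 3t^-6 - 3t^-5 + 3t^-4 - t^-3 + t^-2
<D> = -A^-13 + A^-9 - 3A^-5 + 3A^-1 - 3A^3 + 3A^7 - 2A^11 + A^15; writhe -7
components 1, writhe -7 (13 crossings)
3-colorings: 3 of 3^13, det 17 — not tricolorable
note: V spans 7 powers of t: at least 7 crossings in any diagram


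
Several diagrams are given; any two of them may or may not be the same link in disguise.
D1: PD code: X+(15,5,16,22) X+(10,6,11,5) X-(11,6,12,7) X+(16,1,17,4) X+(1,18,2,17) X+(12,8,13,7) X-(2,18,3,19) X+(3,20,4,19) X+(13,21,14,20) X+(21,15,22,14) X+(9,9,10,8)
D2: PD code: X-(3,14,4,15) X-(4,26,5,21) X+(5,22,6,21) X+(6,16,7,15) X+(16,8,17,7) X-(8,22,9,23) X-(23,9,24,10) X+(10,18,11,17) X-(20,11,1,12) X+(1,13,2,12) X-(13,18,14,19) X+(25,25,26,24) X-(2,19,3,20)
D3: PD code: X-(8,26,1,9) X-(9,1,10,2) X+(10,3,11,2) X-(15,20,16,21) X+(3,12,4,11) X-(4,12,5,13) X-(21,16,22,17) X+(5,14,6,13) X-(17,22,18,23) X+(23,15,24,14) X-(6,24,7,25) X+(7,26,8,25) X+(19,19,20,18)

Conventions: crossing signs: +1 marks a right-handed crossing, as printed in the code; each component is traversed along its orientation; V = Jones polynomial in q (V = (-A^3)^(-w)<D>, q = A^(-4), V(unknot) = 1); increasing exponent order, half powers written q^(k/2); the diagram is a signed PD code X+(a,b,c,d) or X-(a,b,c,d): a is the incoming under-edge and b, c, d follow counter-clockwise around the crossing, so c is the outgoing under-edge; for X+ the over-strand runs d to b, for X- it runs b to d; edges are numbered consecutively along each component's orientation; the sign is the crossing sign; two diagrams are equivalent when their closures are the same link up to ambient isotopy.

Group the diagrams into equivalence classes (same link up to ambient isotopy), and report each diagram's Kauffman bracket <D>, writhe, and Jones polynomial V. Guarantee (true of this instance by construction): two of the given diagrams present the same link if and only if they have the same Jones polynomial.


classes: {D1} | {D2} | {D3}
V(D1) = -q^(3/2) - 2q^(7/2) + q^(9/2) - q^(11/2) + q^(13/2)  [11 crossings, <D> = -A^-5 + A^-1 - A^3 + 2A^7 + A^15, w = +7]
V(D2) = -q^(-5/2) - q^(-1/2)  (w -1, c 13, <D> = A^-1 + A^7)
D3 (bracket A^-1 + A^3 + A^7 - A^15; 13 crossings at w = -1): V = q^(-9/2) - q^(-5/2) - q^(-3/2) - q^(-1/2)
note: 3 classes among 3 diagrams; unequal V(q) rules out equality


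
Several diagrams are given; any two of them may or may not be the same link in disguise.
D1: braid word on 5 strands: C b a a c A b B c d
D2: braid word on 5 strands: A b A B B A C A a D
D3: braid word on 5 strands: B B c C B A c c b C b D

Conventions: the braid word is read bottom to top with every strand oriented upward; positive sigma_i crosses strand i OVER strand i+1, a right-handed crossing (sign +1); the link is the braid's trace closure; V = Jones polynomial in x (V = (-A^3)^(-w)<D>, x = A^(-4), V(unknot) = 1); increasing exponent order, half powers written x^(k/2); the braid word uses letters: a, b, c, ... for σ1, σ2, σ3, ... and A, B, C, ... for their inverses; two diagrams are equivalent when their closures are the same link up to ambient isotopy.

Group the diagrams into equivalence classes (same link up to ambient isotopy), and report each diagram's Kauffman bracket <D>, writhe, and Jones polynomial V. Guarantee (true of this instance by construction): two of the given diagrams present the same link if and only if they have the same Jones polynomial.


classes: {D1} | {D2} | {D3}
V(D1) = 1  [10 crossings, <D> = A^12, w = +4]
V(D2) = -x^-6 + x^-5 - x^-4 + 2x^-3 - x^-2 + x^-1  [10 crossings, <D> = A^-14 - A^-10 + 2A^-6 - A^-2 + A^2 - A^6, w = -6]
V(D3) = x^-2 - x^-1 + 1 - x + x^2  (w -2, c 12, <D> = A^-14 - A^-10 + A^-6 - A^-2 + A^2)
insight: comparing 3 Jones polynomials yields 3 groups


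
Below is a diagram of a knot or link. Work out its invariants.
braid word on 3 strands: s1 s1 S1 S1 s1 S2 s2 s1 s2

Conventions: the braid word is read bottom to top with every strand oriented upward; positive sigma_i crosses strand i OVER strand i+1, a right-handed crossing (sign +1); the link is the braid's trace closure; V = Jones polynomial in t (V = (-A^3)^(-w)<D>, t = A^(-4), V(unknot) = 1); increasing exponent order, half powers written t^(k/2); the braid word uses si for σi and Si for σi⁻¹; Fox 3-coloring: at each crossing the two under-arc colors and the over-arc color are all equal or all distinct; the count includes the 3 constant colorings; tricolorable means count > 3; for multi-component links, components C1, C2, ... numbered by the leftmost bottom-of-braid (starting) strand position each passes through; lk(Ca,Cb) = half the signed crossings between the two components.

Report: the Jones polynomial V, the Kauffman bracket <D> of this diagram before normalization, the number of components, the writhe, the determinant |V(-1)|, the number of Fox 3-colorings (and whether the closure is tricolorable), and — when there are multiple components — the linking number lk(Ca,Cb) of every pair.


V = -t^(1/2) - t^(5/2)
<D> = A^-1 + A^7 (w = +3)
2 components over 9 crossings, w = +3
lk(C1,C2): +1
3 Fox colorings among 3^9, |V(-1)| = 2: not tricolorable
why: the 1 component pair carries total linking +1
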